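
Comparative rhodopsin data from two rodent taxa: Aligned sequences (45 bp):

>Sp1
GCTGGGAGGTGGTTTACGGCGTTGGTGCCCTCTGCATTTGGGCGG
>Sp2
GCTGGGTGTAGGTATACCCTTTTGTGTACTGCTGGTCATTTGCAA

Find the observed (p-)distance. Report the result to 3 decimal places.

0.489

The sequences differ at 22 of 45 positions.
p = 22/45 = 0.488888… ≈ 0.489 (to 3 d.p.).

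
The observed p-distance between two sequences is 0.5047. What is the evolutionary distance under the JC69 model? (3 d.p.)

d = −(3/4) ln(1 − 4p/3) = −0.75 ln(1 − 0.672933) = −0.75 ln(0.327067)
  = −0.75 × (-1.117590) = 0.838193 substitutions/site.

0.838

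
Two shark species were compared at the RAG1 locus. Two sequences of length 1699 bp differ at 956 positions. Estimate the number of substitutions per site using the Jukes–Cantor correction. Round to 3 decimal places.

1.040

p = 956/1699 ≈ 0.562684.
d = −(3/4) ln(1 − 4p/3) = −0.75 ln(1 − 0.750245) = −0.75 ln(0.249755)
  = −0.75 × (-1.387275) = 1.040456 substitutions/site.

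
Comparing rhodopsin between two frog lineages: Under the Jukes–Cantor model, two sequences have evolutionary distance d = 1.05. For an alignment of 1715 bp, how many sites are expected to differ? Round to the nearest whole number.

969

Invert JC69: p = (3/4)(1 − e^(−4d/3)) = 0.75 × (1 − e^(-1.4)) = 0.75 × (1 − 0.246597) = 0.565052.
Expected differing sites = pL ≈ 0.565052 × 1715 = 969.06418 ≈ 969.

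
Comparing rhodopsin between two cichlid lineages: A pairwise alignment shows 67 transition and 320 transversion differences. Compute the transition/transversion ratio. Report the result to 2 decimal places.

0.21

R = 67/320 = 0.209375 ≈ 0.21 (to 2 d.p.).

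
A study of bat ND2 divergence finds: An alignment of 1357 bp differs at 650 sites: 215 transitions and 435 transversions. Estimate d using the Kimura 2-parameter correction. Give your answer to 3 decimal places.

P = 215/1357 ≈ 0.158438 and Q = 435/1357 ≈ 0.32056.
Under the Kimura two-parameter model, d = −½ ln(1 − 2P − Q) − ¼ ln(1 − 2Q).
1 − 2P − Q = 0.362564, giving −½ ln(0.362564) = 0.507277.
1 − 2Q = 0.35888, giving −¼ ln(0.35888) = 0.256192.
d = 0.507277 + 0.256192 = 0.763469.

0.763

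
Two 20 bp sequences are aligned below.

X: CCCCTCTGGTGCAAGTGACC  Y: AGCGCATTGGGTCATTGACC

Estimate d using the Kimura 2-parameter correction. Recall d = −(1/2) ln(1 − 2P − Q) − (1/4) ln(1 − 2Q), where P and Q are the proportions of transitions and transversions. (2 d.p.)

0.86

Of 20 sites, 2 differences are transitions and 8 are transversions, so P = 2/20 = 0.1 and Q = 8/20 = 0.4.
Under the Kimura two-parameter model, d = −½ ln(1 − 2P − Q) − ¼ ln(1 − 2Q).
1 − 2P − Q = 0.4, giving −½ ln(0.4) = 0.458145.
1 − 2Q = 0.2, giving −¼ ln(0.2) = 0.402359.
d = 0.458145 + 0.402359 = 0.860504.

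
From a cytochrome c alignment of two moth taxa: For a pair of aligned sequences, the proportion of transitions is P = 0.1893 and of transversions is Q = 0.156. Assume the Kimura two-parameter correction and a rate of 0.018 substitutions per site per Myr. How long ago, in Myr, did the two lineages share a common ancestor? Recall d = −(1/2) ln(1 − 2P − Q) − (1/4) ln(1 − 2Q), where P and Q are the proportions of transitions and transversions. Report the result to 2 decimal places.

13.22

Under the Kimura two-parameter model, d = −½ ln(1 − 2P − Q) − ¼ ln(1 − 2Q).
1 − 2P − Q = 0.4654, giving −½ ln(0.4654) = 0.382429.
1 − 2Q = 0.688, giving −¼ ln(0.688) = 0.093492.
d = 0.382429 + 0.093492 = 0.475921.
Under a molecular clock d = 2μt, so t = d/(2μ) = 0.475921 / (2 × 0.018) = 13.22 Myr.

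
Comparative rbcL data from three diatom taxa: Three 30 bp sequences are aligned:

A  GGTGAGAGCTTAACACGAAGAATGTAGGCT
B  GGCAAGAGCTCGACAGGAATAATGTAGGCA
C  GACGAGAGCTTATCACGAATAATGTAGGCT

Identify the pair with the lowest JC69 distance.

A–B: 7/30 differ, p = 0.233, d = 0.280.
A–C: 4/30 differ, p = 0.133, d = 0.147.
B–C: 7/30 differ, p = 0.233, d = 0.280.
The smallest distance is between A and C.

A and C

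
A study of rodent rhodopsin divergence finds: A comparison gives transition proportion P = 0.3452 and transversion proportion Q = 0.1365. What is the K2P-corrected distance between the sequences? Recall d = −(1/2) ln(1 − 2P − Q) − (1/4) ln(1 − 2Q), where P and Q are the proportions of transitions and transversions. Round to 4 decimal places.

0.9567

Under the Kimura two-parameter model, d = −½ ln(1 − 2P − Q) − ¼ ln(1 − 2Q).
1 − 2P − Q = 0.1731, giving −½ ln(0.1731) = 0.876943.
1 − 2Q = 0.727, giving −¼ ln(0.727) = 0.079707.
d = 0.876943 + 0.079707 = 0.956650.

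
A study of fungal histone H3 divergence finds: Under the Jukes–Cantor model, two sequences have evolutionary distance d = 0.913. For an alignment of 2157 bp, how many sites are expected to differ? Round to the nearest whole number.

Invert JC69: p = (3/4)(1 − e^(−4d/3)) = 0.75 × (1 − e^(-1.217333)) = 0.75 × (1 − 0.296019) = 0.527986.
Expected differing sites = pL ≈ 0.527986 × 2157 = 1138.865802 ≈ 1139.

1139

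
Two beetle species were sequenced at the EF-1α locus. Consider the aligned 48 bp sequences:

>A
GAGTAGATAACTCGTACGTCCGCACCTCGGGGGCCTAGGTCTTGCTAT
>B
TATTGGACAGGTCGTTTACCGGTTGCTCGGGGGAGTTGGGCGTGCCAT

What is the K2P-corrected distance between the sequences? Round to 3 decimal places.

0.611

Of 48 sites, 8 differences are transitions and 12 are transversions, so P = 8/48 ≈ 0.166667 and Q = 12/48 = 0.25.
Under the Kimura two-parameter model, d = −½ ln(1 − 2P − Q) − ¼ ln(1 − 2Q).
1 − 2P − Q = 0.416666, giving −½ ln(0.416666) = 0.437735.
1 − 2Q = 0.5, giving −¼ ln(0.5) = 0.173287.
d = 0.437735 + 0.173287 = 0.611022.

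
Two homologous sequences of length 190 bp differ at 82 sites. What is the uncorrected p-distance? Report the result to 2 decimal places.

0.43

p = 82/190 = 0.431578… ≈ 0.43 (to 2 d.p.).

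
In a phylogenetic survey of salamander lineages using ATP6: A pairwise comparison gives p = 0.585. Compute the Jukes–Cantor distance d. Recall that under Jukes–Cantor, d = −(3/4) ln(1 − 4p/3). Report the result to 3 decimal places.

d = −(3/4) ln(1 − 4p/3) = −0.75 ln(1 − 0.78) = −0.75 ln(0.22)
  = −0.75 × (-1.514128) = 1.135596 substitutions/site.

1.136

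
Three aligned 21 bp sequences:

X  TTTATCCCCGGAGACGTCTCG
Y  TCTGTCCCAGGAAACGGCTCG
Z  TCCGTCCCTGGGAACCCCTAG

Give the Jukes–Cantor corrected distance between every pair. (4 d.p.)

d(X,Y) = 0.2865, d(X,Z) = 0.6355, d(Y,Z) = 0.3597

X–Y: 5/21 sites differ → p ≈ 0.238095, d = −0.75 ln(1 − 0.31746) = 0.286451 ≈ 0.2865.
X–Z: 9/21 sites differ → p ≈ 0.428571, d = −0.75 ln(1 − 0.571428) = 0.635472 ≈ 0.6355.
Y–Z: 6/21 sites differ → p ≈ 0.285714, d = −0.75 ln(1 − 0.380952) = 0.359679 ≈ 0.3597.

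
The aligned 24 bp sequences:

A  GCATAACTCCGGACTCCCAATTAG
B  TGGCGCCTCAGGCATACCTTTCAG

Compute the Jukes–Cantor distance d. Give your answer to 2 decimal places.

The sequences differ at 13 of 24 sites, so p = 13/24 ≈ 0.541667.
d = −(3/4) ln(1 − 4p/3) = −0.75 ln(1 − 0.722223) = −0.75 ln(0.277777)
  = −0.75 × (-1.280937) = 0.960703 substitutions/site.

0.96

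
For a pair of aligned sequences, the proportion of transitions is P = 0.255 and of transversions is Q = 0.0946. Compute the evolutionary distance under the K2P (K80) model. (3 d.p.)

Under the Kimura two-parameter model, d = −½ ln(1 − 2P − Q) − ¼ ln(1 − 2Q).
1 − 2P − Q = 0.3954, giving −½ ln(0.3954) = 0.463929.
1 − 2Q = 0.8108, giving −¼ ln(0.8108) = 0.052433.
d = 0.463929 + 0.052433 = 0.516362.

0.516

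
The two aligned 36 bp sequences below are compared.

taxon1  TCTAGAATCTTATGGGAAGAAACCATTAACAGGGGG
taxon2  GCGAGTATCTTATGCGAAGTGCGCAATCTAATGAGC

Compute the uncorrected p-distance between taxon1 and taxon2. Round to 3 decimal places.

0.417

The sequences differ at 15 of 36 positions.
p = 15/36 = 0.416666… ≈ 0.417 (to 3 d.p.).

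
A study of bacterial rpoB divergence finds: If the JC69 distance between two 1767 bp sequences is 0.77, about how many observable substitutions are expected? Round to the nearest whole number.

Invert JC69: p = (3/4)(1 − e^(−4d/3)) = 0.75 × (1 − e^(-1.026667)) = 0.75 × (1 − 0.358199) = 0.481351.
Expected differing sites = pL ≈ 0.481351 × 1767 = 850.547217 ≈ 851.

851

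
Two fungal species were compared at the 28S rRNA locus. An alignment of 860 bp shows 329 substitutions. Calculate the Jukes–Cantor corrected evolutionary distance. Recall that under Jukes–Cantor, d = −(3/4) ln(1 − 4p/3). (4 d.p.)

p = 329/860 ≈ 0.382558.
d = −(3/4) ln(1 − 4p/3) = −0.75 ln(1 − 0.510077) = −0.75 ln(0.489923)
  = −0.75 × (-0.713507) = 0.535130 substitutions/site.

0.5351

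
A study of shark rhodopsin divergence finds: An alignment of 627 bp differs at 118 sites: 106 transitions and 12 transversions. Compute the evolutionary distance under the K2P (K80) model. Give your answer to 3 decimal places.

0.231

P = 106/627 ≈ 0.169059 and Q = 12/627 ≈ 0.019139.
Under the Kimura two-parameter model, d = −½ ln(1 − 2P − Q) − ¼ ln(1 − 2Q).
1 − 2P − Q = 0.642743, giving −½ ln(0.642743) = 0.221005.
1 − 2Q = 0.961722, giving −¼ ln(0.961722) = 0.009757.
d = 0.221005 + 0.009757 = 0.230762.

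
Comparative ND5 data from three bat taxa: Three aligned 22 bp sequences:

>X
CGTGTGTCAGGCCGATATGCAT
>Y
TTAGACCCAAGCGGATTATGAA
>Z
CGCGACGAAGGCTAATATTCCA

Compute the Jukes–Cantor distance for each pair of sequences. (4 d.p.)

X–Y: 13/22 sites differ → p ≈ 0.590909, d = −0.75 ln(1 − 0.787879) = 1.162949 ≈ 1.1629.
X–Z: 10/22 sites differ → p ≈ 0.454545, d = −0.75 ln(1 − 0.60606) = 0.698667 ≈ 0.6987.
Y–Z: 12/22 sites differ → p ≈ 0.545455, d = −0.75 ln(1 − 0.727273) = 0.974463 ≈ 0.9745.

d(X,Y) = 1.1629, d(X,Z) = 0.6987, d(Y,Z) = 0.9745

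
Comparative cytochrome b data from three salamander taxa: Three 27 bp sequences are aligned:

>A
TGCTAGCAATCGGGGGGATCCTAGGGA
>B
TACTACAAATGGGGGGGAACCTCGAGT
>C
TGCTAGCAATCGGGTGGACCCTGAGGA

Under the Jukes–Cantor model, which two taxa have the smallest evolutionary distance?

A–B: 8/27 differ, p = 0.296, d = 0.377.
A–C: 4/27 differ, p = 0.148, d = 0.165.
B–C: 10/27 differ, p = 0.370, d = 0.511.
The smallest distance is between A and C.

A and C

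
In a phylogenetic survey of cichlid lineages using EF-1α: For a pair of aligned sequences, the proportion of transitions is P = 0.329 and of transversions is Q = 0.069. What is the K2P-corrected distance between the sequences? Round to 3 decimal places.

0.686

Under the Kimura two-parameter model, d = −½ ln(1 − 2P − Q) − ¼ ln(1 − 2Q).
1 − 2P − Q = 0.273, giving −½ ln(0.273) = 0.649142.
1 − 2Q = 0.862, giving −¼ ln(0.862) = 0.037125.
d = 0.649142 + 0.037125 = 0.686267.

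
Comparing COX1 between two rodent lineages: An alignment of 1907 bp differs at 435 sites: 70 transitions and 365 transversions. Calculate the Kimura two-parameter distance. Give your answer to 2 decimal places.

0.27

P = 70/1907 ≈ 0.036707 and Q = 365/1907 ≈ 0.1914.
Under the Kimura two-parameter model, d = −½ ln(1 − 2P − Q) − ¼ ln(1 − 2Q).
1 − 2P − Q = 0.735186, giving −½ ln(0.735186) = 0.153816.
1 − 2Q = 0.6172, giving −¼ ln(0.6172) = 0.120641.
d = 0.153816 + 0.120641 = 0.274457.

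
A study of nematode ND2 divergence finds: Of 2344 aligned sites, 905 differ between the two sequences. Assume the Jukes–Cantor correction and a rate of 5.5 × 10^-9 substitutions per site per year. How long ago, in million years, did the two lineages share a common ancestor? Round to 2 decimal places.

p = 905/2344 ≈ 0.386092.
d = −(3/4) ln(1 − 4p/3) = −0.75 ln(1 − 0.514789) = −0.75 ln(0.485211)
  = −0.75 × (-0.723171) = 0.542378 substitutions/site.
Under a molecular clock d = 2μt, so t = d/(2μ) = 0.542378 / (2 × 5.5 × 10^-9) = 49.31 million years.

49.31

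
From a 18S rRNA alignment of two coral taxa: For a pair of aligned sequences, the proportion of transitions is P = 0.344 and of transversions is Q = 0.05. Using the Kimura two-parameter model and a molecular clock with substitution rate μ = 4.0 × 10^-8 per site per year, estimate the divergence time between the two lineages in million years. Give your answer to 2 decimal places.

8.70

Under the Kimura two-parameter model, d = −½ ln(1 − 2P − Q) − ¼ ln(1 − 2Q).
1 − 2P − Q = 0.262, giving −½ ln(0.262) = 0.669705.
1 − 2Q = 0.9, giving −¼ ln(0.9) = 0.026340.
d = 0.669705 + 0.026340 = 0.696045.
Under a molecular clock d = 2μt, so t = d/(2μ) = 0.696045 / (2 × 4.0 × 10^-8) = 8.70 million years.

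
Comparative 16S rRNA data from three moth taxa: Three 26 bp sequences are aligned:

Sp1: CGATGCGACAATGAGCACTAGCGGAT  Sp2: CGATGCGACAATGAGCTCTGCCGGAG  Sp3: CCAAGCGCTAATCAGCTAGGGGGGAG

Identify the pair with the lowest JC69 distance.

Sp1 and Sp2

Sp1–Sp2: 4/26 differ, p = 0.154, d = 0.172.
Sp1–Sp3: 11/26 differ, p = 0.423, d = 0.623.
Sp2–Sp3: 9/26 differ, p = 0.346, d = 0.464.
The smallest distance is between Sp1 and Sp2.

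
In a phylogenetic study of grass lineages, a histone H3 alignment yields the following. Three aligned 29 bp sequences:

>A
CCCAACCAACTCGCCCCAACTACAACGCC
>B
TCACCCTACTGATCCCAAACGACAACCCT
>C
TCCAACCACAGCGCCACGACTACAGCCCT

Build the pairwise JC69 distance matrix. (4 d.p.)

d(A,B) = 0.7739, d(A,C) = 0.4006, d(B,C) = 0.6018

A–B: 14/29 sites differ → p ≈ 0.482759, d = −0.75 ln(1 − 0.643679) = 0.773942 ≈ 0.7739.
A–C: 9/29 sites differ → p ≈ 0.310345, d = −0.75 ln(1 − 0.413793) = 0.400562 ≈ 0.4006.
B–C: 12/29 sites differ → p ≈ 0.413793, d = −0.75 ln(1 − 0.551724) = 0.601760 ≈ 0.6018.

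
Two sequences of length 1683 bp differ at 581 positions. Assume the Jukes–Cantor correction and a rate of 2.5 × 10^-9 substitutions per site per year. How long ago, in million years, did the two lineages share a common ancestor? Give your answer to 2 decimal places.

92.51

p = 581/1683 ≈ 0.345217.
d = −(3/4) ln(1 − 4p/3) = −0.75 ln(1 − 0.460289) = −0.75 ln(0.539711)
  = −0.75 × (-0.616721) = 0.462541 substitutions/site.
Under a molecular clock d = 2μt, so t = d/(2μ) = 0.462541 / (2 × 2.5 × 10^-9) = 92.51 million years.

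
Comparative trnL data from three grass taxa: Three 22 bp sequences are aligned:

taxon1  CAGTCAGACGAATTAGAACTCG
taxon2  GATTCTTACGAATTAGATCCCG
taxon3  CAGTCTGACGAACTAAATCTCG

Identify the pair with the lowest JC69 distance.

taxon1 and taxon3

taxon1–taxon2: 6/22 differ, p = 0.273, d = 0.339.
taxon1–taxon3: 4/22 differ, p = 0.182, d = 0.208.
taxon2–taxon3: 6/22 differ, p = 0.273, d = 0.339.
The smallest distance is between taxon1 and taxon3.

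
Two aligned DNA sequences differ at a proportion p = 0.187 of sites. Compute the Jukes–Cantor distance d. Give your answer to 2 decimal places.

0.22

d = −(3/4) ln(1 − 4p/3) = −0.75 ln(1 − 0.249333) = −0.75 ln(0.750667)
  = −0.75 × (-0.286793) = 0.215095 substitutions/site.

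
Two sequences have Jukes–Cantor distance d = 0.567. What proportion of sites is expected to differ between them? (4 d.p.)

0.3978

p = (3/4)(1 − e^(−4d/3)) = 0.75 × (1 − e^(-0.756)) = 0.75 × (1 − 0.469541) = 0.397844.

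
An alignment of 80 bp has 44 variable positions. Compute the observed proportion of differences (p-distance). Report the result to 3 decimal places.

p = 44/80 = 0.550.

0.550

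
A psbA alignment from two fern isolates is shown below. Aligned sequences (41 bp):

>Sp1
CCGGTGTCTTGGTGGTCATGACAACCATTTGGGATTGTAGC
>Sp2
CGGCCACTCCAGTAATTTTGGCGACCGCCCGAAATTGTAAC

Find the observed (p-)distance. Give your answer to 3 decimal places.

0.537

The sequences differ at 22 of 41 positions.
p = 22/41 = 0.536585… ≈ 0.537 (to 3 d.p.).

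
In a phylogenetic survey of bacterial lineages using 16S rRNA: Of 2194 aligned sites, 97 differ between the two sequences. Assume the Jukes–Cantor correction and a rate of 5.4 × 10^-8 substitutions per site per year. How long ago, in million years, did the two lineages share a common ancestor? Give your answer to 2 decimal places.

p = 97/2194 ≈ 0.044211.
d = −(3/4) ln(1 − 4p/3) = −0.75 ln(1 − 0.058948) = −0.75 ln(0.941052)
  = −0.75 × (-0.060757) = 0.045568 substitutions/site.
Under a molecular clock d = 2μt, so t = d/(2μ) = 0.045568 / (2 × 5.4 × 10^-8) = 0.42 million years.

0.42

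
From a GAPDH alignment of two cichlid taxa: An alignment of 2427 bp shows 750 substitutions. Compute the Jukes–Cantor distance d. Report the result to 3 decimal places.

0.398

p = 750/2427 ≈ 0.309023.
d = −(3/4) ln(1 − 4p/3) = −0.75 ln(1 − 0.412031) = −0.75 ln(0.587969)
  = −0.75 × (-0.531081) = 0.398311 substitutions/site.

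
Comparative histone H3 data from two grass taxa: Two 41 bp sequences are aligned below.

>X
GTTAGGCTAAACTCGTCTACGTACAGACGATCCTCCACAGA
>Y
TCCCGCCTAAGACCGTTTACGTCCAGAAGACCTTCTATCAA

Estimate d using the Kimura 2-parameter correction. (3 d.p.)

0.642

Of 41 sites, 10 differences are transitions and 7 are transversions, so P = 10/41 ≈ 0.243902 and Q = 7/41 ≈ 0.170732.
Under the Kimura two-parameter model, d = −½ ln(1 − 2P − Q) − ¼ ln(1 − 2Q).
1 − 2P − Q = 0.341464, giving −½ ln(0.341464) = 0.537257.
1 − 2Q = 0.658536, giving −¼ ln(0.658536) = 0.104434.
d = 0.537257 + 0.104434 = 0.641691.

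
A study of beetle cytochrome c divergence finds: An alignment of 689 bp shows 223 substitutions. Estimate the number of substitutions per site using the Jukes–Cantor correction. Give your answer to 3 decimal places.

0.424

p = 223/689 ≈ 0.323657.
d = −(3/4) ln(1 − 4p/3) = −0.75 ln(1 − 0.431543) = −0.75 ln(0.568457)
  = −0.75 × (-0.564830) = 0.423623 substitutions/site.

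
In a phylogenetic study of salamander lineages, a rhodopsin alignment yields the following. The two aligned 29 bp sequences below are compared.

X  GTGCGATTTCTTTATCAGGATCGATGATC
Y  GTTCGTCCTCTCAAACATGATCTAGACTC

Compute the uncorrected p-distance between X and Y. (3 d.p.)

The sequences differ at 12 of 29 positions.
p = 12/29 = 0.413793… ≈ 0.414 (to 3 d.p.).

0.414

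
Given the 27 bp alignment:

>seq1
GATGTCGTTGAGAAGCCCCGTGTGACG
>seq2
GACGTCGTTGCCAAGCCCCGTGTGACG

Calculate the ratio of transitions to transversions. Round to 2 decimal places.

Transitions are A↔G and C↔T; transversions are all other mismatches.
Transitions: 1. Transversions: 2.
R = 1/2 = 0.50.

0.50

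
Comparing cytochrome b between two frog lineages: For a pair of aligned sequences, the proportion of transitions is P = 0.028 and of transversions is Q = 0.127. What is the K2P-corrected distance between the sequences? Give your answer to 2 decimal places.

0.17

Under the Kimura two-parameter model, d = −½ ln(1 − 2P − Q) − ¼ ln(1 − 2Q).
1 − 2P − Q = 0.817, giving −½ ln(0.817) = 0.101058.
1 − 2Q = 0.746, giving −¼ ln(0.746) = 0.073257.
d = 0.101058 + 0.073257 = 0.174315.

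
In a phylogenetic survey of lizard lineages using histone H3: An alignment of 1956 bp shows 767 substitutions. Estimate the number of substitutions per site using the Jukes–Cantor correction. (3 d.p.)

0.555

p = 767/1956 ≈ 0.392127.
d = −(3/4) ln(1 − 4p/3) = −0.75 ln(1 − 0.522836) = −0.75 ln(0.477164)
  = −0.75 × (-0.739895) = 0.554921 substitutions/site.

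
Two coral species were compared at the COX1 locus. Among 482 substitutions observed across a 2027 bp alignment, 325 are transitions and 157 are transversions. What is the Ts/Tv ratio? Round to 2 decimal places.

2.07

R = 325/157 = 2.070063… ≈ 2.07 (to 2 d.p.).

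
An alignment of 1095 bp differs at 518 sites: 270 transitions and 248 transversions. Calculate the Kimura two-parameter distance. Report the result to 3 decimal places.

0.787

P = 270/1095 ≈ 0.246575 and Q = 248/1095 ≈ 0.226484.
Under the Kimura two-parameter model, d = −½ ln(1 − 2P − Q) − ¼ ln(1 − 2Q).
1 − 2P − Q = 0.280366, giving −½ ln(0.280366) = 0.635830.
1 − 2Q = 0.547032, giving −¼ ln(0.547032) = 0.150812.
d = 0.635830 + 0.150812 = 0.786642.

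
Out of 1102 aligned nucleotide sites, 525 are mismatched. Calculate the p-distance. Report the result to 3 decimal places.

p = 525/1102 = 0.476406… ≈ 0.476 (to 3 d.p.).

0.476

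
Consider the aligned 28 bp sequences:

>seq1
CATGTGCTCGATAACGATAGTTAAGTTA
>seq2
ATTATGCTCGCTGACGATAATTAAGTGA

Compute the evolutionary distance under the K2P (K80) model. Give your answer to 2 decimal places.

Of 28 sites, 3 differences are transitions and 4 are transversions, so P = 3/28 ≈ 0.107143 and Q = 4/28 ≈ 0.142857.
Under the Kimura two-parameter model, d = −½ ln(1 − 2P − Q) − ¼ ln(1 − 2Q).
1 − 2P − Q = 0.642857, giving −½ ln(0.642857) = 0.220916.
1 − 2Q = 0.714286, giving −¼ ln(0.714286) = 0.084118.
d = 0.220916 + 0.084118 = 0.305034.

0.31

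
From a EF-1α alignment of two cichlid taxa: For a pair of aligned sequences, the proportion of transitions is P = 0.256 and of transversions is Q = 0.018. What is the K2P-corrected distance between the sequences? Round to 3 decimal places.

0.387

Under the Kimura two-parameter model, d = −½ ln(1 − 2P − Q) − ¼ ln(1 − 2Q).
1 − 2P − Q = 0.47, giving −½ ln(0.47) = 0.377511.
1 − 2Q = 0.964, giving −¼ ln(0.964) = 0.009166.
d = 0.377511 + 0.009166 = 0.386677.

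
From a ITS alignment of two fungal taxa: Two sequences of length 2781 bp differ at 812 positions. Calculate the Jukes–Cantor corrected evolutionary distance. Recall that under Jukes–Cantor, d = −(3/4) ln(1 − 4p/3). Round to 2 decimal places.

p = 812/2781 ≈ 0.291981.
d = −(3/4) ln(1 − 4p/3) = −0.75 ln(1 − 0.389308) = −0.75 ln(0.610692)
  = −0.75 × (-0.493163) = 0.369872 substitutions/site.

0.37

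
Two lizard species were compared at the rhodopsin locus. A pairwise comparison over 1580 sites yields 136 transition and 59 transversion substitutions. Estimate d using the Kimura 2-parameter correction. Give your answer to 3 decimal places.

P = 136/1580 ≈ 0.086076 and Q = 59/1580 ≈ 0.037342.
Under the Kimura two-parameter model, d = −½ ln(1 − 2P − Q) − ¼ ln(1 − 2Q).
1 − 2P − Q = 0.790506, giving −½ ln(0.790506) = 0.117541.
1 − 2Q = 0.925316, giving −¼ ln(0.925316) = 0.019405.
d = 0.117541 + 0.019405 = 0.136946.

0.137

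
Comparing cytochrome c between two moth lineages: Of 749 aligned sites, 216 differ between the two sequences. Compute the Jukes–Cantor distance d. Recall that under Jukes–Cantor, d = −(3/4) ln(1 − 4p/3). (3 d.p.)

0.364

p = 216/749 ≈ 0.288385.
d = −(3/4) ln(1 − 4p/3) = −0.75 ln(1 − 0.384513) = −0.75 ln(0.615487)
  = −0.75 × (-0.485341) = 0.364006 substitutions/site.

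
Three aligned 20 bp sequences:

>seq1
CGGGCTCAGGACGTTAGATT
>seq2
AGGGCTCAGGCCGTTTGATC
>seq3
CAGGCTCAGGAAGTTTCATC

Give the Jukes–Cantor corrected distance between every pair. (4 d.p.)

d(seq1,seq2) = 0.2326, d(seq1,seq3) = 0.3041, d(seq2,seq3) = 0.3041

seq1–seq2: 4/20 sites differ → p = 0.2, d = −0.75 ln(1 − 0.266667) = 0.232617 ≈ 0.2326.
seq1–seq3: 5/20 sites differ → p = 0.25, d = −0.75 ln(1 − 0.333333) = 0.304098 ≈ 0.3041.
seq2–seq3: 5/20 sites differ → p = 0.25, d = −0.75 ln(1 − 0.333333) = 0.304098 ≈ 0.3041.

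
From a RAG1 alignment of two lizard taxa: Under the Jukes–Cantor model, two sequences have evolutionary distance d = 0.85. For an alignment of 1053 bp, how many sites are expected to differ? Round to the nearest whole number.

535

Invert JC69: p = (3/4)(1 − e^(−4d/3)) = 0.75 × (1 − e^(-1.133333)) = 0.75 × (1 − 0.321958) = 0.508532.
Expected differing sites = pL ≈ 0.508532 × 1053 = 535.484196 ≈ 535.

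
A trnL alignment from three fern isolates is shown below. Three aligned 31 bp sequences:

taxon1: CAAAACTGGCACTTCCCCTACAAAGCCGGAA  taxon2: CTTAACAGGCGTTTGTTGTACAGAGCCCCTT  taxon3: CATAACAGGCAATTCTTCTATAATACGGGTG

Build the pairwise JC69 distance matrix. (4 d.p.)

taxon1–taxon2: 14/31 sites differ → p ≈ 0.451613, d = −0.75 ln(1 − 0.602151) = 0.691262 ≈ 0.6913.
taxon1–taxon3: 11/31 sites differ → p ≈ 0.354839, d = −0.75 ln(1 − 0.473119) = 0.480585 ≈ 0.4806.
taxon2–taxon3: 13/31 sites differ → p ≈ 0.419355, d = −0.75 ln(1 − 0.55914) = 0.614271 ≈ 0.6143.

d(taxon1,taxon2) = 0.6913, d(taxon1,taxon3) = 0.4806, d(taxon2,taxon3) = 0.6143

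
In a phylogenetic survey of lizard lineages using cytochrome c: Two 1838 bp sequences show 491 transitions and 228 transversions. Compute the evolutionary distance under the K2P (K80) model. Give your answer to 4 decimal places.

0.6082

P = 491/1838 ≈ 0.267138 and Q = 228/1838 ≈ 0.124048.
Under the Kimura two-parameter model, d = −½ ln(1 − 2P − Q) − ¼ ln(1 − 2Q).
1 − 2P − Q = 0.341676, giving −½ ln(0.341676) = 0.536946.
1 − 2Q = 0.751904, giving −¼ ln(0.751904) = 0.071287.
d = 0.536946 + 0.071287 = 0.608233.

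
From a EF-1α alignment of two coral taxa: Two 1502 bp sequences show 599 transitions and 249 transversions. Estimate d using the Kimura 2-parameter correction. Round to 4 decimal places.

1.7543

P = 599/1502 ≈ 0.398802 and Q = 249/1502 ≈ 0.165779.
Under the Kimura two-parameter model, d = −½ ln(1 − 2P − Q) − ¼ ln(1 − 2Q).
1 − 2P − Q = 0.036617, giving −½ ln(0.036617) = 1.653621.
1 − 2Q = 0.668442, giving −¼ ln(0.668442) = 0.100701.
d = 1.653621 + 0.100701 = 1.754322.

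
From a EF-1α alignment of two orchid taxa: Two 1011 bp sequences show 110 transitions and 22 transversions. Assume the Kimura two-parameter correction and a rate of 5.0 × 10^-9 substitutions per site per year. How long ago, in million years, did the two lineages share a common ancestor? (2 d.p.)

14.79

P = 110/1011 ≈ 0.108803 and Q = 22/1011 ≈ 0.021761.
Under the Kimura two-parameter model, d = −½ ln(1 − 2P − Q) − ¼ ln(1 − 2Q).
1 − 2P − Q = 0.760633, giving −½ ln(0.760633) = 0.136802.
1 − 2Q = 0.956478, giving −¼ ln(0.956478) = 0.011124.
d = 0.136802 + 0.011124 = 0.147926.
Under a molecular clock d = 2μt, so t = d/(2μ) = 0.147926 / (2 × 5.0 × 10^-9) = 14.79 million years.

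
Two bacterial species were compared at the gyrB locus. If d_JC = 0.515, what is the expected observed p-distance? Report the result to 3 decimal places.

0.373

p = (3/4)(1 − e^(−4d/3)) = 0.75 × (1 − e^(-0.686667)) = 0.75 × (1 − 0.503251) = 0.372562.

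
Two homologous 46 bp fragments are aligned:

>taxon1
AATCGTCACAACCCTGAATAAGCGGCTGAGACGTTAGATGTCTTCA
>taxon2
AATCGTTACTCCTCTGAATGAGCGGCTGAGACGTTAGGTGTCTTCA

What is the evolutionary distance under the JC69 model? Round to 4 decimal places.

The sequences differ at 6 of 46 sites (7, 10, 11, 13, 20, 38), so p = 6/46 ≈ 0.130435.
d = −(3/4) ln(1 − 4p/3) = −0.75 ln(1 − 0.173913) = −0.75 ln(0.826087)
  = −0.75 × (-0.191055) = 0.143291 substitutions/site.

0.1433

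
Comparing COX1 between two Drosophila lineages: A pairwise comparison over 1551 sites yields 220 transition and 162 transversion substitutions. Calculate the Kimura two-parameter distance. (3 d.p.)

0.304

P = 220/1551 ≈ 0.141844 and Q = 162/1551 ≈ 0.104449.
Under the Kimura two-parameter model, d = −½ ln(1 − 2P − Q) − ¼ ln(1 − 2Q).
1 − 2P − Q = 0.611863, giving −½ ln(0.611863) = 0.245623.
1 − 2Q = 0.791102, giving −¼ ln(0.791102) = 0.058582.
d = 0.245623 + 0.058582 = 0.304205.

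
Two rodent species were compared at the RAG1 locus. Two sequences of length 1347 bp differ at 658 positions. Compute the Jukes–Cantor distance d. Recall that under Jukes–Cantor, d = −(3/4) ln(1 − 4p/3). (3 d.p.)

p = 658/1347 ≈ 0.488493.
d = −(3/4) ln(1 − 4p/3) = −0.75 ln(1 − 0.651324) = −0.75 ln(0.348676)
  = −0.75 × (-1.053612) = 0.790209 substitutions/site.

0.790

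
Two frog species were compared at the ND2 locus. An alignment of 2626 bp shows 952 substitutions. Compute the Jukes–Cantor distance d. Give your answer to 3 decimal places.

p = 952/2626 ≈ 0.362529.
d = −(3/4) ln(1 − 4p/3) = −0.75 ln(1 − 0.483372) = −0.75 ln(0.516628)
  = −0.75 × (-0.660432) = 0.495324 substitutions/site.

0.495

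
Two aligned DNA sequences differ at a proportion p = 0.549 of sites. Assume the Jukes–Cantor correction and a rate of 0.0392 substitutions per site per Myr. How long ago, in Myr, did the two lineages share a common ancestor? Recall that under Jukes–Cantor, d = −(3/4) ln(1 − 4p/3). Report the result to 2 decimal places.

d = −(3/4) ln(1 − 4p/3) = −0.75 ln(1 − 0.732) = −0.75 ln(0.268)
  = −0.75 × (-1.316768) = 0.987576 substitutions/site.
Under a molecular clock d = 2μt, so t = d/(2μ) = 0.987576 / (2 × 0.0392) = 12.60 Myr.

12.60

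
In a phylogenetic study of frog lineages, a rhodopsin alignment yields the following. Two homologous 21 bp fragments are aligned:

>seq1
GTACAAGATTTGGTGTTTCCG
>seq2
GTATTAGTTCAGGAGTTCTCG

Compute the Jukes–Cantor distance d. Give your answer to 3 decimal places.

0.532

The sequences differ at 8 of 21 sites (4, 5, 8, 10, 11, 14, 18, 19), so p = 8/21 ≈ 0.380952.
d = −(3/4) ln(1 − 4p/3) = −0.75 ln(1 − 0.507936) = −0.75 ln(0.492064)
  = −0.75 × (-0.709146) = 0.531860 substitutions/site.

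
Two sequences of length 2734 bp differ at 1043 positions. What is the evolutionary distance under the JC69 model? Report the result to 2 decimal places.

0.53

p = 1043/2734 ≈ 0.381492.
d = −(3/4) ln(1 − 4p/3) = −0.75 ln(1 − 0.508656) = −0.75 ln(0.491344)
  = −0.75 × (-0.710611) = 0.532958 substitutions/site.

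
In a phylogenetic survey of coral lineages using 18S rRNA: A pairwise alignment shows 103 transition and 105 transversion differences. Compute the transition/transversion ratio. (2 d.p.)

R = 103/105 = 0.980952… ≈ 0.98 (to 2 d.p.).

0.98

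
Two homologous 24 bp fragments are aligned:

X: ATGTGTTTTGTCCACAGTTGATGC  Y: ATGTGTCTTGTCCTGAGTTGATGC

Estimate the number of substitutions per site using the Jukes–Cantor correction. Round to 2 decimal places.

0.14

The sequences differ at 3 of 24 sites (7, 14, 15), so p = 3/24 = 0.125.
d = −(3/4) ln(1 − 4p/3) = −0.75 ln(1 − 0.166667) = −0.75 ln(0.833333)
  = −0.75 × (-0.182322) = 0.136742 substitutions/site.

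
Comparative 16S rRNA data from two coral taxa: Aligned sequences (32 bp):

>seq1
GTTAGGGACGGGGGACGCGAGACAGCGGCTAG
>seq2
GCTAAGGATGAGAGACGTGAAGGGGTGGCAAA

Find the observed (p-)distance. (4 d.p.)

The sequences differ at 13 of 32 positions.
p = 13/32 = 0.40625 ≈ 0.4063 (to 4 d.p.).

0.4063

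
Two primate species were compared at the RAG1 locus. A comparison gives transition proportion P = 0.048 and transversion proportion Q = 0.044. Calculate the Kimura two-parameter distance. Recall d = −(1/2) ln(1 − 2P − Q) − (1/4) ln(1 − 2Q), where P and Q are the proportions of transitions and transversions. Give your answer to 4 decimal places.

0.0984

Under the Kimura two-parameter model, d = −½ ln(1 − 2P − Q) − ¼ ln(1 − 2Q).
1 − 2P − Q = 0.86, giving −½ ln(0.86) = 0.075411.
1 − 2Q = 0.912, giving −¼ ln(0.912) = 0.023029.
d = 0.075411 + 0.023029 = 0.098440.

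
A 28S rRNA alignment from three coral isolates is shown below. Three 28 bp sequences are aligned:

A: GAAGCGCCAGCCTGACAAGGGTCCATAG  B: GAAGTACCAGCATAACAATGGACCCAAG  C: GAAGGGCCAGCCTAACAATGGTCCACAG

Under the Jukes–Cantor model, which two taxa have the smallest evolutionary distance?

A–B: 8/28 differ, p = 0.286, d = 0.360.
A–C: 4/28 differ, p = 0.143, d = 0.158.
B–C: 6/28 differ, p = 0.214, d = 0.252.
The smallest distance is between A and C.

A and C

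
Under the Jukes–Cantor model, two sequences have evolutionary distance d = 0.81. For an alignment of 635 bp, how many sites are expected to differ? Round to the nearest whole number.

315

Invert JC69: p = (3/4)(1 − e^(−4d/3)) = 0.75 × (1 − e^(-1.08)) = 0.75 × (1 − 0.339596) = 0.495303.
Expected differing sites = pL ≈ 0.495303 × 635 = 314.517405 ≈ 315.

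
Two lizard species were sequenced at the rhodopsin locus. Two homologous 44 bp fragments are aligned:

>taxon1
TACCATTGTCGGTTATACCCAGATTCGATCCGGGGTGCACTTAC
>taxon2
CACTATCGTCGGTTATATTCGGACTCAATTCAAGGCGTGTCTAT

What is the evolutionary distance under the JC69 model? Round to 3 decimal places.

The sequences differ at 17 of 44 sites, so p = 17/44 ≈ 0.386364.
d = −(3/4) ln(1 − 4p/3) = −0.75 ln(1 − 0.515152) = −0.75 ln(0.484848)
  = −0.75 × (-0.723920) = 0.542940 substitutions/site.

0.543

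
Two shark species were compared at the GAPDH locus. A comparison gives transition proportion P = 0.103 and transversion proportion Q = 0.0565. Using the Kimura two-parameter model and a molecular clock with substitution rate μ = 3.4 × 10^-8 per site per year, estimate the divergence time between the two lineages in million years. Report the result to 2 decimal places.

Under the Kimura two-parameter model, d = −½ ln(1 − 2P − Q) − ¼ ln(1 − 2Q).
1 − 2P − Q = 0.7375, giving −½ ln(0.7375) = 0.152245.
1 − 2Q = 0.887, giving −¼ ln(0.887) = 0.029978.
d = 0.152245 + 0.029978 = 0.182223.
Under a molecular clock d = 2μt, so t = d/(2μ) = 0.182223 / (2 × 3.4 × 10^-8) = 2.68 million years.

2.68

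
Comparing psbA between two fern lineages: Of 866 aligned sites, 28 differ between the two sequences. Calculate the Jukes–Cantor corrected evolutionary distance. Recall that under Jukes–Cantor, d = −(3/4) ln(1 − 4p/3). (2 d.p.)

0.03

p = 28/866 ≈ 0.032333.
d = −(3/4) ln(1 − 4p/3) = −0.75 ln(1 − 0.043111) = −0.75 ln(0.956889)
  = −0.75 × (-0.044068) = 0.033051 substitutions/site.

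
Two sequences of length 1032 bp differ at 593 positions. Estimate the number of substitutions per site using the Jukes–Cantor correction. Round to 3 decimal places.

1.090

p = 593/1032 ≈ 0.574612.
d = −(3/4) ln(1 − 4p/3) = −0.75 ln(1 − 0.766149) = −0.75 ln(0.233851)
  = −0.75 × (-1.453071) = 1.089803 substitutions/site.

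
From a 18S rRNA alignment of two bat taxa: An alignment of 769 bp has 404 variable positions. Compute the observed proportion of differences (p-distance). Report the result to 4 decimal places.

0.5254

p = 404/769 = 0.525357… ≈ 0.5254 (to 4 d.p.).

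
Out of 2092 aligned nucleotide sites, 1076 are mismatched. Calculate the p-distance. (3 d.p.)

0.514

p = 1076/2092 = 0.514340… ≈ 0.514 (to 3 d.p.).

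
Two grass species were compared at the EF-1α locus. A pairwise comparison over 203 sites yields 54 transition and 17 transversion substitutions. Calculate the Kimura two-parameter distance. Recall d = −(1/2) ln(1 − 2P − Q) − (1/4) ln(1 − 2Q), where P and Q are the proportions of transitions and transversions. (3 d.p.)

0.524

P = 54/203 ≈ 0.26601 and Q = 17/203 ≈ 0.083744.
Under the Kimura two-parameter model, d = −½ ln(1 − 2P − Q) − ¼ ln(1 − 2Q).
1 − 2P − Q = 0.384236, giving −½ ln(0.384236) = 0.478249.
1 − 2Q = 0.832512, giving −¼ ln(0.832512) = 0.045827.
d = 0.478249 + 0.045827 = 0.524076.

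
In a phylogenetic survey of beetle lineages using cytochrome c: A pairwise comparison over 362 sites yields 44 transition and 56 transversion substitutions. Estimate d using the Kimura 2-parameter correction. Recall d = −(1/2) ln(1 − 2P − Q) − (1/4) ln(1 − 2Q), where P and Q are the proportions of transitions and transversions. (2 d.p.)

P = 44/362 ≈ 0.121547 and Q = 56/362 ≈ 0.154696.
Under the Kimura two-parameter model, d = −½ ln(1 − 2P − Q) − ¼ ln(1 − 2Q).
1 − 2P − Q = 0.60221, giving −½ ln(0.60221) = 0.253575.
1 − 2Q = 0.690608, giving −¼ ln(0.690608) = 0.092546.
d = 0.253575 + 0.092546 = 0.346121.

0.35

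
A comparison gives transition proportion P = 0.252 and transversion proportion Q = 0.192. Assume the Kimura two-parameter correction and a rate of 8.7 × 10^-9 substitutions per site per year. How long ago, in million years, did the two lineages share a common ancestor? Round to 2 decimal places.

Under the Kimura two-parameter model, d = −½ ln(1 − 2P − Q) − ¼ ln(1 − 2Q).
1 − 2P − Q = 0.304, giving −½ ln(0.304) = 0.595364.
1 − 2Q = 0.616, giving −¼ ln(0.616) = 0.121127.
d = 0.595364 + 0.121127 = 0.716491.
Under a molecular clock d = 2μt, so t = d/(2μ) = 0.716491 / (2 × 8.7 × 10^-9) = 41.18 million years.

41.18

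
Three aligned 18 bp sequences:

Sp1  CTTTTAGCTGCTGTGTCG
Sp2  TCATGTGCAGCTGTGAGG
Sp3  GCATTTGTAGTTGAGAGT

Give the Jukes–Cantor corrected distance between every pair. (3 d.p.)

Sp1–Sp2: 8/18 sites differ → p ≈ 0.444444, d = −0.75 ln(1 − 0.592592) = 0.673455 ≈ 0.673.
Sp1–Sp3: 11/18 sites differ → p ≈ 0.611111, d = −0.75 ln(1 − 0.814815) = 1.264800 ≈ 1.265.
Sp2–Sp3: 6/18 sites differ → p ≈ 0.333333, d = −0.75 ln(1 − 0.444444) = 0.440839 ≈ 0.441.

d(Sp1,Sp2) = 0.673, d(Sp1,Sp3) = 1.265, d(Sp2,Sp3) = 0.441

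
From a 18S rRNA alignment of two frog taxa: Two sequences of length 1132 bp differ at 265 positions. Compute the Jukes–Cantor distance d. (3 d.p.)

p = 265/1132 ≈ 0.234099.
d = −(3/4) ln(1 − 4p/3) = −0.75 ln(1 − 0.312132) = −0.75 ln(0.687868)
  = −0.75 × (-0.374158) = 0.280619 substitutions/site.

0.281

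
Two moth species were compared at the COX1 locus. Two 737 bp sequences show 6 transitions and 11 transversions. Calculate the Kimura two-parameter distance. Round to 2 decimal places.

0.02

P = 6/737 ≈ 0.008141 and Q = 11/737 ≈ 0.014925.
Under the Kimura two-parameter model, d = −½ ln(1 − 2P − Q) − ¼ ln(1 − 2Q).
1 − 2P − Q = 0.968793, giving −½ ln(0.968793) = 0.015852.
1 − 2Q = 0.97015, giving −¼ ln(0.97015) = 0.007576.
d = 0.015852 + 0.007576 = 0.023428.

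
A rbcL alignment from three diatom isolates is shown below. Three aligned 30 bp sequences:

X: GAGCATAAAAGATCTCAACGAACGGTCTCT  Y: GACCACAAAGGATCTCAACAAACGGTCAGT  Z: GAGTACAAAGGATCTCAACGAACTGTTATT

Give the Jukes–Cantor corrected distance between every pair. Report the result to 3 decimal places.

X–Y: 6/30 sites differ → p = 0.2, d = −0.75 ln(1 − 0.266667) = 0.232617 ≈ 0.233.
X–Z: 7/30 sites differ → p ≈ 0.233333, d = −0.75 ln(1 − 0.311111) = 0.279506 ≈ 0.280.
Y–Z: 6/30 sites differ → p = 0.2, d = −0.75 ln(1 − 0.266667) = 0.232617 ≈ 0.233.

d(X,Y) = 0.233, d(X,Z) = 0.280, d(Y,Z) = 0.233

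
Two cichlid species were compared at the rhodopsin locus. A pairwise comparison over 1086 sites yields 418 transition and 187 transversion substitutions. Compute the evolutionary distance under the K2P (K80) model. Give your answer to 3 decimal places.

P = 418/1086 ≈ 0.384899 and Q = 187/1086 ≈ 0.172192.
Under the Kimura two-parameter model, d = −½ ln(1 − 2P − Q) − ¼ ln(1 − 2Q).
1 − 2P − Q = 0.05801, giving −½ ln(0.05801) = 1.423570.
1 − 2Q = 0.655616, giving −¼ ln(0.655616) = 0.105545.
d = 1.423570 + 0.105545 = 1.529115.

1.529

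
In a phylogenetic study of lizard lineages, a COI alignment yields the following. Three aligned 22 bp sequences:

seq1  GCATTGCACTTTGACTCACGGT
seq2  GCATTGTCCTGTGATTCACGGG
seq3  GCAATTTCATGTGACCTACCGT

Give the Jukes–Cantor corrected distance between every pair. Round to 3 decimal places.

d(seq1,seq2) = 0.271, d(seq1,seq3) = 0.591, d(seq2,seq3) = 0.497

seq1–seq2: 5/22 sites differ → p ≈ 0.227273, d = −0.75 ln(1 − 0.303031) = 0.270761 ≈ 0.271.
seq1–seq3: 9/22 sites differ → p ≈ 0.409091, d = −0.75 ln(1 − 0.545455) = 0.591344 ≈ 0.591.
seq2–seq3: 8/22 sites differ → p ≈ 0.363636, d = −0.75 ln(1 − 0.484848) = 0.497470 ≈ 0.497.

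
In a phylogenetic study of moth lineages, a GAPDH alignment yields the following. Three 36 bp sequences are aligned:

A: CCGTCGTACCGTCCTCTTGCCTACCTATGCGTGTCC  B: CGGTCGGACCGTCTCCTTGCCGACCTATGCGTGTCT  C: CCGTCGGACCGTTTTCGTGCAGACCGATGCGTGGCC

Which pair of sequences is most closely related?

A and B

A–B: 6/36 differ, p = 0.167, d = 0.188.
A–C: 8/36 differ, p = 0.222, d = 0.264.
B–C: 8/36 differ, p = 0.222, d = 0.264.
The smallest distance is between A and B.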